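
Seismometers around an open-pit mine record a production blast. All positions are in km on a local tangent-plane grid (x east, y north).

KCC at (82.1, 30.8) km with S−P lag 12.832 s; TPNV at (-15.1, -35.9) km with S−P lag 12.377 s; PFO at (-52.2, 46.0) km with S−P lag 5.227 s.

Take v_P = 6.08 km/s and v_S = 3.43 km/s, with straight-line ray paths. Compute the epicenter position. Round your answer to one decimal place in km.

Distance from S−P lag: d = Δt · v_P v_S / (v_P − v_S) = Δt · (6.08·3.43)/(6.08−3.43) ≈ 7.8696·Δt.
So d_KCC = 100.98, d_TPNV = 97.40, d_PFO = 41.13 km.
Circle about each station: (x − 82.1)² + (y − 30.8)² = 100.98²; (x + 15.1)² + (y + 35.9)² = 97.40²; (x + 52.2)² + (y − 46.0)² = 41.13².
Subtracting the KCC equation from the TPNV and PFO equations removes the quadratic terms:
-194.4 x − 133.4 y = -5462.03
-268.6 x + 30.4 y = 5657.07
Solving the 2×2 system: x ≈ -14.1, y ≈ 61.5 km.

-14.1 km east, 61.5 km north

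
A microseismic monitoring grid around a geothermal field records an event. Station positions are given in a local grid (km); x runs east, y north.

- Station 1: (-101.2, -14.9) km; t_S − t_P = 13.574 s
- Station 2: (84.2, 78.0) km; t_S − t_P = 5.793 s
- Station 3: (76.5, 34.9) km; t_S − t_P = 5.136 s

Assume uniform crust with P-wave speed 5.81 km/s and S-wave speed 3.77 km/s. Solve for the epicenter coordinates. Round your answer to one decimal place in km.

Distance from S−P lag: d = Δt · v_P v_S / (v_P − v_S) = Δt · (5.81·3.77)/(5.81−3.77) ≈ 10.7371·Δt.
So d_Station 1 = 145.75, d_Station 2 = 62.20, d_Station 3 = 55.15 km.
Circle about each station: (x + 101.2)² + (y + 14.9)² = 145.75²; (x − 84.2)² + (y − 78.0)² = 62.20²; (x − 76.5)² + (y − 34.9)² = 55.15².
Subtracting the Station 1 equation from the Station 2 and Station 3 equations removes the quadratic terms:
370.8 x + 185.8 y = 20084.41
355.4 x + 99.6 y = 14808.35
Solving the 2×2 system: x ≈ 25.8, y ≈ 56.6 km.
Check against Station 1 (with the unrounded x, y): √((x + 101.2)²+(y + 14.9)²) = 145.75 ≈ 145.75 km. ✓

25.8 km east, 56.6 km north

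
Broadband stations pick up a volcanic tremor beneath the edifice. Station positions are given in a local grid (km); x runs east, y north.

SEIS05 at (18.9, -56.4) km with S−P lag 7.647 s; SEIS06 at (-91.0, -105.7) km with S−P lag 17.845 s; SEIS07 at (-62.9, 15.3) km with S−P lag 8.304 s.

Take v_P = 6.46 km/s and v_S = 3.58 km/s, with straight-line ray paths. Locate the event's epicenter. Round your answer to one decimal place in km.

(2.6, 2.8)

Distance from S−P lag: d = Δt · v_P v_S / (v_P − v_S) = Δt · (6.46·3.58)/(6.46−3.58) ≈ 8.0301·Δt.
So d_SEIS05 = 61.41, d_SEIS06 = 143.30, d_SEIS07 = 66.68 km.
Circle about each station: (x − 18.9)² + (y + 56.4)² = 61.41²; (x + 91.0)² + (y + 105.7)² = 143.30²; (x + 62.9)² + (y − 15.3)² = 66.68².
Subtracting pairs of circle equations eliminates x²+y² and gives linear equations (the radical axes):
-219.8 x − 98.6 y = -848.38
-163.6 x + 143.4 y = -22.70
Solving the 2×2 system: x ≈ 2.6, y ≈ 2.8 km.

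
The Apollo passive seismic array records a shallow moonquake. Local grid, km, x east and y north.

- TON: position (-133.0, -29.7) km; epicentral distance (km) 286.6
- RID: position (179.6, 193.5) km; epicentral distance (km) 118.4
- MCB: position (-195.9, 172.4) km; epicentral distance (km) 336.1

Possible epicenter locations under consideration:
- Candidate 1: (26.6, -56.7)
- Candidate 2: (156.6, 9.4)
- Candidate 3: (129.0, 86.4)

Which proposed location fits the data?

For each candidate, compare |candidate − station| to the reported distance:
Candidate 1: residuals TON 124.7, RID 174.9, MCB 16.7 → max 174.9 km
Candidate 2: residuals TON 5.6, RID 67.1, MCB 52.3 → max 67.1 km
Candidate 3: residuals TON 0.0, RID 0.1, MCB 0.0 → max 0.1 km
Only Candidate 3 has all residuals ≈ 0.

Candidate 3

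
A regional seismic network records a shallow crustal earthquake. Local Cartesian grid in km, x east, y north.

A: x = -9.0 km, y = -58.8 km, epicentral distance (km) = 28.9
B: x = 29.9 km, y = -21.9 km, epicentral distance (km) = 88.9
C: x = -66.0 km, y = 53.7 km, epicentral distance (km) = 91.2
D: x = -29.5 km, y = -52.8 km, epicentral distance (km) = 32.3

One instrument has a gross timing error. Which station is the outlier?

A

Solve using three stations at a time. Using B, C, D (subtract circle equations pairwise → linear system) gives (x, y) ≈ (-57.7, -37.1).
Distances from that point to each station vs reported:
  A: calculated 53.3 vs reported 28.9 → residual 24.4 km
  B: calculated 88.9 vs reported 88.9 → residual 0.0 km
  C: calculated 91.2 vs reported 91.2 → residual 0.0 km
  D: calculated 32.3 vs reported 32.3 → residual 0.0 km
B, C, D are mutually consistent (residuals ≈ 0); A is off by 24.4 km.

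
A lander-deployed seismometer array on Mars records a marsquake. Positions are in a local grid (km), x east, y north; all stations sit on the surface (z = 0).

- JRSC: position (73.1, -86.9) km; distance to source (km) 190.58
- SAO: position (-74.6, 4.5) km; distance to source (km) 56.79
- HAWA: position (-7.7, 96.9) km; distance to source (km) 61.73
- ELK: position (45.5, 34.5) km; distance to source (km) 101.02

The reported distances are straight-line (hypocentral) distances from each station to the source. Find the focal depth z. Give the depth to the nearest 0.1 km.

Each station gives a sphere (x−x_i)² + (y−y_i)² + z² = d_i² (stations at z=0).
Subtracting the JRSC sphere from SAO and HAWA: z² cancels, leaving linear equations in x and y:
-295.4 x + 182.8 y = 25785.82
-161.6 x + 367.6 y = 29063.82
Solving: x ≈ -52.702, y ≈ 55.896 km (keep extra digits for the depth step; rounded: -52.7, 55.9).
Then from the JRSC sphere: z² = 190.58² − (x − 73.1)² − (y + 86.9)² with x = -52.702, y = 55.896, so z ≈ 10.193 ≈ 10.2 km.
Check against ELK (with the unrounded solution): distance 101.02 ≈ 101.02 km. ✓

depth ≈ 10.2 km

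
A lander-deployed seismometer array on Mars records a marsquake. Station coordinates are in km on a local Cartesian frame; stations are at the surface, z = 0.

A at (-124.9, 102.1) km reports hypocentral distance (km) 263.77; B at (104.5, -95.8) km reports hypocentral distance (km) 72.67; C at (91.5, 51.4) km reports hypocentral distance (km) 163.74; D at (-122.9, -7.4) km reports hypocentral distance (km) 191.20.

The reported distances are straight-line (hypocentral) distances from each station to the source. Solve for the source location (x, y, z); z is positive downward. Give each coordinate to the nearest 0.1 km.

Each station gives a sphere (x−x_i)² + (y−y_i)² + z² = d_i² (stations at z=0).
Subtracting the A sphere from B and C: z² cancels, leaving linear equations in x and y:
458.8 x − 395.8 y = 58367.15
432.8 x − 101.4 y = 27753.62
Solving: x ≈ 40.603, y ≈ -100.400 km (keep extra digits for the depth step; rounded: 40.6, -100.4).
Then from the A sphere: z² = 263.77² − (x + 124.9)² − (y − 102.1)² with x = 40.603, y = -100.400, so z ≈ 34.309 ≈ 34.3 km.

(40.6, -100.4, 34.3)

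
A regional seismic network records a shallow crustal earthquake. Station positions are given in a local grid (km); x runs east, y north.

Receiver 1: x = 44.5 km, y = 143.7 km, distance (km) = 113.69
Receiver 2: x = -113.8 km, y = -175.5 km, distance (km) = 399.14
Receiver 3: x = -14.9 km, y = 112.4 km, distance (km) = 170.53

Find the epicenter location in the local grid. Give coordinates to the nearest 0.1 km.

Circle about each station: (x − 44.5)² + (y − 143.7)² = 113.69²; (x + 113.8)² + (y + 175.5)² = 399.14²; (x + 14.9)² + (y − 112.4)² = 170.53².
Subtracting pairs of circle equations eliminates x²+y² and gives linear equations (the radical axes):
-316.6 x − 638.4 y = -125266.57
-118.8 x − 62.6 y = -25929.23
Solving the 2×2 system: x ≈ 155.5, y ≈ 119.1 km.

(155.5, 119.1)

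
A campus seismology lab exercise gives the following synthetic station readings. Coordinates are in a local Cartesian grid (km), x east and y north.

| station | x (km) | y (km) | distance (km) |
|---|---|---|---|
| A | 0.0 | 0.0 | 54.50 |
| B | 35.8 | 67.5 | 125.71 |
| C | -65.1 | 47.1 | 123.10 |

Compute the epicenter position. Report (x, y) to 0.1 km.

(4.7, -54.3)

Circle about each station: x² + y² = 54.50²; (x − 35.8)² + (y − 67.5)² = 125.71²; (x + 65.1)² + (y − 47.1)² = 123.10².
Subtracting pairs of circle equations eliminates x²+y² and gives linear equations (the radical axes):
71.6 x + 135.0 y = -6994.86
-130.2 x + 94.2 y = -5726.94
Solving the 2×2 system: x ≈ 4.7, y ≈ -54.3 km.
Check against A (with the unrounded x, y): √(x²+y²) = 54.51 ≈ 54.50 km. ✓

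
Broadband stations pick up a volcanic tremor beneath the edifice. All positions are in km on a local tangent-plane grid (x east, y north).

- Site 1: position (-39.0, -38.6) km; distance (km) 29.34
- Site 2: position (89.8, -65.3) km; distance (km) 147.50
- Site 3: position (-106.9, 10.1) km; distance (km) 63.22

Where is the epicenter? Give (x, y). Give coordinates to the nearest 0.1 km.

Circle about each station: (x + 39.0)² + (y + 38.6)² = 29.34²; (x − 89.8)² + (y + 65.3)² = 147.50²; (x + 106.9)² + (y − 10.1)² = 63.22².
Subtracting the Site 1 equation from the Site 2 and Site 3 equations removes the quadratic terms:
257.6 x − 53.4 y = -11578.24
-135.8 x + 97.4 y = 5382.73
Solving the 2×2 system: x ≈ -47.1, y ≈ -10.4 km.

x ≈ -47.1 km, y ≈ -10.4 km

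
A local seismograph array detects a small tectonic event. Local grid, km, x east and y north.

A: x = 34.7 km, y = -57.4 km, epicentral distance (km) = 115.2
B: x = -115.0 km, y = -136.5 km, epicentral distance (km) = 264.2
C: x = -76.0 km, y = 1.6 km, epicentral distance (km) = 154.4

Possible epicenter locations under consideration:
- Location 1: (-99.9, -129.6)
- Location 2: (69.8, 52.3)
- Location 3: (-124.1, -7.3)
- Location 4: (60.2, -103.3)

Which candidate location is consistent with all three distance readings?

For each candidate, compare |candidate − station| to the reported distance:
Location 1: residuals A 37.5, B 247.6, C 21.0 → max 247.6 km
Location 2: residuals A 0.0, B 0.0, C 0.0 → max 0.0 km
Location 3: residuals A 51.3, B 134.7, C 105.5 → max 134.7 km
Location 4: residuals A 62.7, B 85.9, C 17.5 → max 85.9 km
Only Location 2 has all residuals ≈ 0.

Location 2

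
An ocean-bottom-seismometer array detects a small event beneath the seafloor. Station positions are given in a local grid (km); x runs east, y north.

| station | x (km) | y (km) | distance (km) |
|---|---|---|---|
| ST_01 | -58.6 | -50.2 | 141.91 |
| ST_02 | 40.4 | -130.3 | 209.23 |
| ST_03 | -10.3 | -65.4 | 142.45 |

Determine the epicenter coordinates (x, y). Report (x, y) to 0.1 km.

Circle about each station: (x + 58.6)² + (y + 50.2)² = 141.91²; (x − 40.4)² + (y + 130.3)² = 209.23²; (x + 10.3)² + (y + 65.4)² = 142.45².
Subtracting the ST_01 equation from the ST_02 and ST_03 equations removes the quadratic terms:
198.0 x − 160.2 y = -10982.49
96.6 x − 30.4 y = -1724.30
Solving the 2×2 system: x ≈ 6.1, y ≈ 76.1 km.

x ≈ 6.1 km, y ≈ 76.1 km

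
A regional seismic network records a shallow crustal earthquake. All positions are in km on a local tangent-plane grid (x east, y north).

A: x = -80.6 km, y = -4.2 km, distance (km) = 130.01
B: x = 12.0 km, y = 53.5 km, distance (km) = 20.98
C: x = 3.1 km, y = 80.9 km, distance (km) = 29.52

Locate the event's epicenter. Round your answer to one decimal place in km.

x ≈ 28.7 km, y ≈ 66.2 km

Circle about each station: (x + 80.6)² + (y + 4.2)² = 130.01²; (x − 12.0)² + (y − 53.5)² = 20.98²; (x − 3.1)² + (y − 80.9)² = 29.52².
Subtracting the A equation from the B and C equations removes the quadratic terms:
185.2 x + 115.4 y = 12954.69
167.4 x + 170.2 y = 16071.59
Solving the 2×2 system: x ≈ 28.7, y ≈ 66.2 km.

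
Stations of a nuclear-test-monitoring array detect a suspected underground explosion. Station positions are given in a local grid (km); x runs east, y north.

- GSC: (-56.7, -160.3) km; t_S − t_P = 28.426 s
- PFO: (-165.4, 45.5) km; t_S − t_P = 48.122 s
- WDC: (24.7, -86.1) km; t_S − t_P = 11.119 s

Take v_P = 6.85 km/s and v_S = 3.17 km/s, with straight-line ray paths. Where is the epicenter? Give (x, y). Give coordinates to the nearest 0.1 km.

(89.9, -78.8)

Distance from S−P lag: d = Δt · v_P v_S / (v_P − v_S) = Δt · (6.85·3.17)/(6.85−3.17) ≈ 5.9007·Δt.
So d_GSC = 167.73, d_PFO = 283.95, d_WDC = 65.61 km.
Circle about each station: (x + 56.7)² + (y + 160.3)² = 167.73²; (x + 165.4)² + (y − 45.5)² = 283.95²; (x − 24.7)² + (y + 86.1)² = 65.61².
Subtracting the GSC equation from the PFO and WDC equations removes the quadratic terms:
-217.4 x + 411.6 y = -51977.82
162.8 x + 148.4 y = 2941.00
Solving the 2×2 system: x ≈ 89.9, y ≈ -78.8 km.
Check against GSC (with the unrounded x, y): √((x + 56.7)²+(y + 160.3)²) = 167.73 ≈ 167.73 km. ✓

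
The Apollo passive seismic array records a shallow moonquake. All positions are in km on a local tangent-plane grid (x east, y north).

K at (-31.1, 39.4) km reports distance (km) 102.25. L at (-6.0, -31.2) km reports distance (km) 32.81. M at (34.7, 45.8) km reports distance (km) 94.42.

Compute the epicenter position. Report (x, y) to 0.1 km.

22.3 km east, -47.8 km north

Circle about each station: (x + 31.1)² + (y − 39.4)² = 102.25²; (x + 6.0)² + (y + 31.2)² = 32.81²; (x − 34.7)² + (y − 45.8)² = 94.42².
Subtracting the K equation from the L and M equations removes the quadratic terms:
50.2 x − 141.2 y = 7868.44
131.6 x + 12.8 y = 2322.09
Solving the 2×2 system: x ≈ 22.3, y ≈ -47.8 km.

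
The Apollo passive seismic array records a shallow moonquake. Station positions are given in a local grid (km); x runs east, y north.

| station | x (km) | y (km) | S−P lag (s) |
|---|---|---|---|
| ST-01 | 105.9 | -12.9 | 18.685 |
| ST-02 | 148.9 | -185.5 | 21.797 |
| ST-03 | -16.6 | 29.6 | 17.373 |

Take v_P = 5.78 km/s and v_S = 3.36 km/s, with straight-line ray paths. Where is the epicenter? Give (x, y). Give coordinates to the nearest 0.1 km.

Distance from S−P lag: d = Δt · v_P v_S / (v_P − v_S) = Δt · (5.78·3.36)/(5.78−3.36) ≈ 8.0251·Δt.
So d_ST-01 = 149.95, d_ST-02 = 174.92, d_ST-03 = 139.42 km.
Circle about each station: (x − 105.9)² + (y + 12.9)² = 149.95²; (x − 148.9)² + (y + 185.5)² = 174.92²; (x + 16.6)² + (y − 29.6)² = 139.42².
Subtracting the ST-01 equation from the ST-02 and ST-03 equations removes the quadratic terms:
86.0 x − 345.2 y = 37088.24
-245.0 x + 85.0 y = -7182.43
Solving the 2×2 system: x ≈ -8.7, y ≈ -109.6 km.

x ≈ -8.7 km, y ≈ -109.6 km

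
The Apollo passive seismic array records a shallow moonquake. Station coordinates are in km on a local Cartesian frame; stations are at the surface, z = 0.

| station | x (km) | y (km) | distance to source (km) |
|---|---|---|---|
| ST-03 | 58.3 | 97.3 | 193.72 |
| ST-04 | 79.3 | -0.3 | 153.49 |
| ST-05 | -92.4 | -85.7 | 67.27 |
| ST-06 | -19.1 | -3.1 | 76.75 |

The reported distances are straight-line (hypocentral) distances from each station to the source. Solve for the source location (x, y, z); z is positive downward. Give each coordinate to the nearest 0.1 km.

(-58.3, -50.4, 46.0)

Each station gives a sphere (x−x_i)² + (y−y_i)² + z² = d_i² (stations at z=0).
Subtracting the ST-03 sphere from ST-04 and ST-05: z² cancels, leaving linear equations in x and y:
42.0 x − 195.2 y = 7390.66
-301.4 x − 366.0 y = 36018.26
Solving: x ≈ -58.295, y ≈ -50.405 km (keep extra digits for the depth step; rounded: -58.3, -50.4).
Then from the ST-03 sphere: z² = 193.72² − (x − 58.3)² − (y − 97.3)² with x = -58.295, y = -50.405, so z ≈ 46.003 ≈ 46.0 km.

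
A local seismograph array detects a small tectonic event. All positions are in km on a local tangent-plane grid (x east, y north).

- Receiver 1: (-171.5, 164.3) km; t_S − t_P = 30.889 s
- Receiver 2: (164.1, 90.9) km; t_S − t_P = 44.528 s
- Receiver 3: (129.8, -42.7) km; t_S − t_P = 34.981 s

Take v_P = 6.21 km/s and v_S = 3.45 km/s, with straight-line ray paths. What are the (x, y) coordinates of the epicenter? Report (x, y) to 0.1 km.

-140.0 km east, -73.4 km north

Distance from S−P lag: d = Δt · v_P v_S / (v_P − v_S) = Δt · (6.21·3.45)/(6.21−3.45) ≈ 7.7625·Δt.
So d_Receiver 1 = 239.78, d_Receiver 2 = 345.65, d_Receiver 3 = 271.54 km.
Circle about each station: (x + 171.5)² + (y − 164.3)² = 239.78²; (x − 164.1)² + (y − 90.9)² = 345.65²; (x − 129.8)² + (y + 42.7)² = 271.54².
Subtracting the Receiver 1 equation from the Receiver 2 and Receiver 3 equations removes the quadratic terms:
671.2 x − 146.8 y = -83194.59
602.6 x − 414.0 y = -53974.93
Solving the 2×2 system: x ≈ -140.0, y ≈ -73.4 km.
Check against Receiver 1 (with the unrounded x, y): √((x + 171.5)²+(y − 164.3)²) = 239.79 ≈ 239.78 km. ✓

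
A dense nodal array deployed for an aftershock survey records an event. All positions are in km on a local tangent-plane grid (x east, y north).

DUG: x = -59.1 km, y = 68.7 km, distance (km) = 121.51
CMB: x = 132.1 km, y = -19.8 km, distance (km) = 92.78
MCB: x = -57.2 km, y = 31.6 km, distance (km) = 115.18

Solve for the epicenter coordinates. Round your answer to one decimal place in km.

Circle about each station: (x + 59.1)² + (y − 68.7)² = 121.51²; (x − 132.1)² + (y + 19.8)² = 92.78²; (x + 57.2)² + (y − 31.6)² = 115.18².
Subtracting the DUG equation from the CMB and MCB equations removes the quadratic terms:
382.4 x − 177.0 y = 15786.50
3.8 x − 74.2 y = -2443.85
Solving the 2×2 system: x ≈ 57.9, y ≈ 35.9 km.

x ≈ 57.9 km, y ≈ 35.9 km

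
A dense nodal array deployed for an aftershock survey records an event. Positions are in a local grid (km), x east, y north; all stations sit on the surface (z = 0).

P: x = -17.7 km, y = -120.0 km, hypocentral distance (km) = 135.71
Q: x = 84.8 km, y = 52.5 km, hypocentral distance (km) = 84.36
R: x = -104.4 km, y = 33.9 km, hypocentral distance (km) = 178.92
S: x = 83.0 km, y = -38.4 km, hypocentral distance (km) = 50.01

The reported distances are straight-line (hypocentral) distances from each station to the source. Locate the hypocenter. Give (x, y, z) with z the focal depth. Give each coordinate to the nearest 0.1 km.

Each station gives a sphere (x−x_i)² + (y−y_i)² + z² = d_i² (stations at z=0).
Subtracting the P sphere from Q and R: z² cancels, leaving linear equations in x and y:
205.0 x + 345.0 y = 6534.59
-173.4 x + 307.8 y = -16259.88
Solving: x ≈ 61.999, y ≈ -17.899 km (keep extra digits for the depth step; rounded: 62.0, -17.9).
Then from the P sphere: z² = 135.71² − (x + 17.7)² − (y + 120.0)² with x = 61.999, y = -17.899, so z ≈ 40.505 ≈ 40.5 km.

x ≈ 62.0 km, y ≈ -17.9 km, depth ≈ 40.5 km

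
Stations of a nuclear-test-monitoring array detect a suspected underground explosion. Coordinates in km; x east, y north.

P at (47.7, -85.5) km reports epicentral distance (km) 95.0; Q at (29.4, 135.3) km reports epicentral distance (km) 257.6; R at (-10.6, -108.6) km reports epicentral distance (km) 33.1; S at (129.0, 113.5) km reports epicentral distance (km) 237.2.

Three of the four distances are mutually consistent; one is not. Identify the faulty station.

Solve using three stations at a time. Using P, Q, R (subtract circle equations pairwise → linear system) gives (x, y) ≈ (-43.6, -111.7).
Distances from that point to each station vs reported:
  P: calculated 95.0 vs reported 95.0 → residual 0.0 km
  Q: calculated 257.6 vs reported 257.6 → residual 0.0 km
  R: calculated 33.2 vs reported 33.1 → residual 0.1 km
  S: calculated 283.8 vs reported 237.2 → residual 46.6 km
P, Q, R are mutually consistent (residuals ≈ 0); S is off by 46.6 km.

S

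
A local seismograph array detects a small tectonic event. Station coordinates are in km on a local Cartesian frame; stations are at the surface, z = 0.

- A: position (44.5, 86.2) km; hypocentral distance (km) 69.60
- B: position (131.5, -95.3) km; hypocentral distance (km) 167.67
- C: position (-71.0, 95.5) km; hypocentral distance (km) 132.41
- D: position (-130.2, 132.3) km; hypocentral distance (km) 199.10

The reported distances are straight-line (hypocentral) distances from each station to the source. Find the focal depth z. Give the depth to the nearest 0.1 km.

Each station gives a sphere (x−x_i)² + (y−y_i)² + z² = d_i² (stations at z=0).
Subtracting the A sphere from B and C: z² cancels, leaving linear equations in x and y:
174.0 x − 363.0 y = -6305.42
-231.0 x + 18.6 y = -7937.69
Solving: x ≈ 37.197, y ≈ 35.200 km (keep extra digits for the depth step; rounded: 37.2, 35.2).
Then from the A sphere: z² = 69.60² − (x − 44.5)² − (y − 86.2)² with x = 37.197, y = 35.200, so z ≈ 46.796 ≈ 46.8 km.

depth ≈ 46.8 km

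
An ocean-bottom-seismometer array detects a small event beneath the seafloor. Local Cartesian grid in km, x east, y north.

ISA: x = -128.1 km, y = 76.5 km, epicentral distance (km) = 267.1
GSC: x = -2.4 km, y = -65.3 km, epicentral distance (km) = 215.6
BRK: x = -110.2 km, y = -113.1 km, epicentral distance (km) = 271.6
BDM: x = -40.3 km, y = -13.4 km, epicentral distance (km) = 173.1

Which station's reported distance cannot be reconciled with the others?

Solve using three stations at a time. Using ISA, BRK, BDM (subtract circle equations pairwise → linear system) gives (x, y) ≈ (131.1, 11.7).
Distances from that point to each station vs reported:
  ISA: calculated 267.2 vs reported 267.1 → residual 0.1 km
  GSC: calculated 154.2 vs reported 215.6 → residual 61.4 km
  BRK: calculated 271.7 vs reported 271.6 → residual 0.1 km
  BDM: calculated 173.3 vs reported 173.1 → residual 0.2 km
ISA, BRK, BDM are mutually consistent (residuals ≈ 0); GSC is off by 61.4 km.

GSC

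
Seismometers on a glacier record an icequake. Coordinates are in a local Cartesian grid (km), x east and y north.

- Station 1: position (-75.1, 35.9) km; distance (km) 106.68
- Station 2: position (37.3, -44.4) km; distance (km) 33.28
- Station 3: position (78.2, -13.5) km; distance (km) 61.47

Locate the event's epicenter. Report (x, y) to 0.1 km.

x ≈ 16.9 km, y ≈ -18.1 km

Circle about each station: (x + 75.1)² + (y − 35.9)² = 106.68²; (x − 37.3)² + (y + 44.4)² = 33.28²; (x − 78.2)² + (y + 13.5)² = 61.47².
Subtracting pairs of circle equations eliminates x²+y² and gives linear equations (the radical axes):
224.8 x − 160.6 y = 6706.89
306.6 x − 98.8 y = 6970.73
Solving the 2×2 system: x ≈ 16.9, y ≈ -18.1 km.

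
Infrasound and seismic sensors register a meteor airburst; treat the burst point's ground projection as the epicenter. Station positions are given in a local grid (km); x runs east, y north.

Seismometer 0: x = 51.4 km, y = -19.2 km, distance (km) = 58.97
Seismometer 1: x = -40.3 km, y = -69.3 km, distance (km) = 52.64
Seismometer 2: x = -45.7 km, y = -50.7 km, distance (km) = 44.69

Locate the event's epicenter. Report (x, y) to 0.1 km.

(-6.8, -28.7)

Circle about each station: (x − 51.4)² + (y + 19.2)² = 58.97²; (x + 40.3)² + (y + 69.3)² = 52.64²; (x + 45.7)² + (y + 50.7)² = 44.69².
Subtracting the Seismometer 0 equation from the Seismometer 1 and Seismometer 2 equations removes the quadratic terms:
-183.4 x − 100.2 y = 4122.47
-194.2 x − 63.0 y = 3128.64
Solving the 2×2 system: x ≈ -6.8, y ≈ -28.7 km.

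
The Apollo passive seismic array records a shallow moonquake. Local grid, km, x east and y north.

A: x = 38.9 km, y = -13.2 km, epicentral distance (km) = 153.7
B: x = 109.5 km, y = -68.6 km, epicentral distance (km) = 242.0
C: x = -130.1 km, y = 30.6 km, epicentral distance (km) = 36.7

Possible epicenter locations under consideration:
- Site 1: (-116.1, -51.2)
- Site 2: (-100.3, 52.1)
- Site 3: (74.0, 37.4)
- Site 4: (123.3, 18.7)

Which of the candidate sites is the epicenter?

Site 2

For each candidate, compare |candidate − station| to the reported distance:
Site 1: residuals A 5.9, B 15.7, C 46.3 → max 46.3 km
Site 2: residuals A 0.1, B 0.0, C 0.0 → max 0.1 km
Site 3: residuals A 92.1, B 130.2, C 167.5 → max 167.5 km
Site 4: residuals A 63.5, B 153.6, C 217.0 → max 217.0 km
Only Site 2 has all residuals ≈ 0.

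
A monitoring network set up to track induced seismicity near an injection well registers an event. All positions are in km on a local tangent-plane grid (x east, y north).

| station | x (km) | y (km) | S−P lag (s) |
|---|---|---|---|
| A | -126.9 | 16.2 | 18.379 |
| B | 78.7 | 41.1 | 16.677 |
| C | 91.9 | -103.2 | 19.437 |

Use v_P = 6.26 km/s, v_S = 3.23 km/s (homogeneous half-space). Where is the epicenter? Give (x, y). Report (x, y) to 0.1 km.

x ≈ -11.2 km, y ≈ -24.5 km

Distance from S−P lag: d = Δt · v_P v_S / (v_P − v_S) = Δt · (6.26·3.23)/(6.26−3.23) ≈ 6.6732·Δt.
So d_A = 122.65, d_B = 111.29, d_C = 129.71 km.
Circle about each station: (x + 126.9)² + (y − 16.2)² = 122.65²; (x − 78.7)² + (y − 41.1)² = 111.29²; (x − 91.9)² + (y + 103.2)² = 129.71².
Subtracting the A equation from the B and C equations removes the quadratic terms:
411.2 x + 49.8 y = -5825.59
437.6 x − 238.8 y = 948.14
Solving the 2×2 system: x ≈ -11.2, y ≈ -24.5 km.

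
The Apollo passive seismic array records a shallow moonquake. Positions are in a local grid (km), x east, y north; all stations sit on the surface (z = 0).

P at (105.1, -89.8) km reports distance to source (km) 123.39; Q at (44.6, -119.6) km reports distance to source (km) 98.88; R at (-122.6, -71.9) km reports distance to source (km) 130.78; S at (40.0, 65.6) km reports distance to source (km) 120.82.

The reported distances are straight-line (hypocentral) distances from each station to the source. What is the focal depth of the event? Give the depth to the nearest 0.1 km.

depth ≈ 38.6 km

Each station gives a sphere (x−x_i)² + (y−y_i)² + z² = d_i² (stations at z=0).
Subtracting the P sphere from Q and R: z² cancels, leaving linear equations in x and y:
-121.0 x − 59.6 y = 2631.11
-455.4 x + 35.8 y = -788.00
Solving: x ≈ -1.501, y ≈ -41.100 km (keep extra digits for the depth step; rounded: -1.5, -41.1).
Then from the P sphere: z² = 123.39² − (x − 105.1)² − (y + 89.8)² with x = -1.501, y = -41.100, so z ≈ 38.596 ≈ 38.6 km.
Check against S (with the unrounded solution): distance 120.82 ≈ 120.82 km. ✓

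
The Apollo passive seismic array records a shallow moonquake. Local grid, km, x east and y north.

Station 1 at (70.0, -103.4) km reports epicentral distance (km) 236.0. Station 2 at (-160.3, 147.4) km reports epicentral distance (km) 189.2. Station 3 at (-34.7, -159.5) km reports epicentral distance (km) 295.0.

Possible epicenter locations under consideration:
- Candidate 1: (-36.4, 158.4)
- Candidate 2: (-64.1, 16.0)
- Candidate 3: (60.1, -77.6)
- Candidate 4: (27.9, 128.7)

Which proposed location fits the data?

For each candidate, compare |candidate − station| to the reported distance:
Candidate 1: residuals Station 1 46.6, Station 2 64.8, Station 3 22.9 → max 64.8 km
Candidate 2: residuals Station 1 56.4, Station 2 26.3, Station 3 117.1 → max 117.1 km
Candidate 3: residuals Station 1 208.4, Station 2 125.8, Station 3 169.7 → max 208.4 km
Candidate 4: residuals Station 1 0.1, Station 2 0.1, Station 3 0.1 → max 0.1 km
Only Candidate 4 has all residuals ≈ 0.

Candidate 4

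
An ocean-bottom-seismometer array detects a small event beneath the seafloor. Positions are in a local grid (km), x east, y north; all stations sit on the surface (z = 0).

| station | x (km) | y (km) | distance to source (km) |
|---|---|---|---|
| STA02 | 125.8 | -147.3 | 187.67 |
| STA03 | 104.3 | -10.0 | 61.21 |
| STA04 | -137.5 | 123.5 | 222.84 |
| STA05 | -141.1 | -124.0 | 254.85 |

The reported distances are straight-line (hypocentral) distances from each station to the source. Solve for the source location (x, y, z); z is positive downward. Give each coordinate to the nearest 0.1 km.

Each station gives a sphere (x−x_i)² + (y−y_i)² + z² = d_i² (stations at z=0).
Subtracting the STA02 sphere from STA03 and STA04: z² cancels, leaving linear equations in x and y:
-43.0 x + 274.6 y = 4928.92
-526.6 x + 541.6 y = -17802.07
Solving: x ≈ 62.300, y ≈ 27.705 km (keep extra digits for the depth step; rounded: 62.3, 27.7).
Then from the STA02 sphere: z² = 187.67² − (x − 125.8)² − (y + 147.3)² with x = 62.300, y = 27.705, so z ≈ 23.686 ≈ 23.7 km.
Check against STA05 (with the unrounded solution): distance 254.85 ≈ 254.85 km. ✓

(62.3, 27.7, 23.7)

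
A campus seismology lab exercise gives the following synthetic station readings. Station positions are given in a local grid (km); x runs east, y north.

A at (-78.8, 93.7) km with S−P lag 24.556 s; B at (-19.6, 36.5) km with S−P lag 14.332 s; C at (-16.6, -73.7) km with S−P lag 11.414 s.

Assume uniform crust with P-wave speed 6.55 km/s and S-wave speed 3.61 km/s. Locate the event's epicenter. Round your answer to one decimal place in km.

Distance from S−P lag: d = Δt · v_P v_S / (v_P − v_S) = Δt · (6.55·3.61)/(6.55−3.61) ≈ 8.0427·Δt.
So d_A = 197.50, d_B = 115.27, d_C = 91.80 km.
Circle about each station: (x + 78.8)² + (y − 93.7)² = 197.50²; (x + 19.6)² + (y − 36.5)² = 115.27²; (x + 16.6)² + (y + 73.7)² = 91.80².
Subtracting pairs of circle equations eliminates x²+y² and gives linear equations (the radical axes):
118.4 x − 114.4 y = 12446.36
124.4 x − 334.8 y = 21297.13
Solving the 2×2 system: x ≈ 68.1, y ≈ -38.3 km.

(68.1, -38.3)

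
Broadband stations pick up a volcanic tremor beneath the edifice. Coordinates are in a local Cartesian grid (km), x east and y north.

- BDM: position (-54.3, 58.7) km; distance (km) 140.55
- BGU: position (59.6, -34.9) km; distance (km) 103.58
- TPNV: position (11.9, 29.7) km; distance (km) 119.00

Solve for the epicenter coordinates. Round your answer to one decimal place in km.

(-33.5, -80.3)

Circle about each station: (x + 54.3)² + (y − 58.7)² = 140.55²; (x − 59.6)² + (y + 34.9)² = 103.58²; (x − 11.9)² + (y − 29.7)² = 119.00².
Subtracting the BDM equation from the BGU and TPNV equations removes the quadratic terms:
227.8 x − 187.2 y = 7401.48
132.4 x − 58.0 y = 222.82
Solving the 2×2 system: x ≈ -33.5, y ≈ -80.3 km.
Check against BDM (with the unrounded x, y): √((x + 54.3)²+(y − 58.7)²) = 140.54 ≈ 140.55 km. ✓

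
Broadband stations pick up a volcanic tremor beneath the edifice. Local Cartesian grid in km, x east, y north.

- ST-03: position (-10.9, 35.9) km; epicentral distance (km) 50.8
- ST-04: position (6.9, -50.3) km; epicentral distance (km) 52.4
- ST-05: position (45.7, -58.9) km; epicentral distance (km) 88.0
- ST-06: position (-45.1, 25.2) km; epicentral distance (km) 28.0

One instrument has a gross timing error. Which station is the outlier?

Solve using three stations at a time. Using ST-03, ST-04, ST-05 (subtract circle equations pairwise → linear system) gives (x, y) ≈ (-28.6, -11.7).
Distances from that point to each station vs reported:
  ST-03: calculated 50.8 vs reported 50.8 → residual 0.0 km
  ST-04: calculated 52.4 vs reported 52.4 → residual 0.0 km
  ST-05: calculated 88.0 vs reported 88.0 → residual 0.0 km
  ST-06: calculated 40.5 vs reported 28.0 → residual 12.5 km
ST-03, ST-04, ST-05 are mutually consistent (residuals ≈ 0); ST-06 is off by 12.5 km.

ST-06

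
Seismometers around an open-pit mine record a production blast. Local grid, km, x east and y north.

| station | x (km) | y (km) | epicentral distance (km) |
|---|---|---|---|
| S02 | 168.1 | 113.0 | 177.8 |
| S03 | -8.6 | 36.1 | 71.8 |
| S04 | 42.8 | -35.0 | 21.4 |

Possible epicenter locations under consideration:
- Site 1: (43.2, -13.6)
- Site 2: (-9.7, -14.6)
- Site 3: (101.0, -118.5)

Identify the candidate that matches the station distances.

Site 1

For each candidate, compare |candidate − station| to the reported distance:
Site 1: residuals S02 0.0, S03 0.0, S04 0.0 → max 0.0 km
Site 2: residuals S02 41.0, S03 21.1, S04 34.9 → max 41.0 km
Site 3: residuals S02 63.2, S03 117.7, S04 80.4 → max 117.7 km
Only Site 1 has all residuals ≈ 0.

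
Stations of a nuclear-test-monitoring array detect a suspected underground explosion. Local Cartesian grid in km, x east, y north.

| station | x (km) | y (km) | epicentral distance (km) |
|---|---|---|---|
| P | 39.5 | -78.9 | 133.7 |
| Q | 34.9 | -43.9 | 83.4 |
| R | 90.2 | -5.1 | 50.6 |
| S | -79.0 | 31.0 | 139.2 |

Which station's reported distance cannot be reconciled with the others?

P

Solve using three stations at a time. Using Q, R, S (subtract circle equations pairwise → linear system) gives (x, y) ≈ (60.1, 35.6).
Distances from that point to each station vs reported:
  P: calculated 116.3 vs reported 133.7 → residual 17.4 km
  Q: calculated 83.4 vs reported 83.4 → residual 0.0 km
  R: calculated 50.6 vs reported 50.6 → residual 0.0 km
  S: calculated 139.2 vs reported 139.2 → residual 0.0 km
Q, R, S are mutually consistent (residuals ≈ 0); P is off by 17.4 km.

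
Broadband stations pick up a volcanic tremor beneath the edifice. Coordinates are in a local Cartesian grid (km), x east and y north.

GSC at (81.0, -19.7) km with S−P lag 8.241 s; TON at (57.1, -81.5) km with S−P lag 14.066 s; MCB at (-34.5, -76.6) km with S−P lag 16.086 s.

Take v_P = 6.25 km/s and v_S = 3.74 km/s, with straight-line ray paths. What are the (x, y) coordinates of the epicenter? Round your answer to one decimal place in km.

x ≈ 47.0 km, y ≈ 49.1 km

Distance from S−P lag: d = Δt · v_P v_S / (v_P − v_S) = Δt · (6.25·3.74)/(6.25−3.74) ≈ 9.3127·Δt.
So d_GSC = 76.75, d_TON = 130.99, d_MCB = 149.80 km.
Circle about each station: (x − 81.0)² + (y + 19.7)² = 76.75²; (x − 57.1)² + (y + 81.5)² = 130.99²; (x + 34.5)² + (y + 76.6)² = 149.80².
Subtracting the GSC equation from the TON and MCB equations removes the quadratic terms:
-47.8 x − 123.6 y = -8314.25
-231.0 x − 113.8 y = -16440.76
Solving the 2×2 system: x ≈ 47.0, y ≈ 49.1 km.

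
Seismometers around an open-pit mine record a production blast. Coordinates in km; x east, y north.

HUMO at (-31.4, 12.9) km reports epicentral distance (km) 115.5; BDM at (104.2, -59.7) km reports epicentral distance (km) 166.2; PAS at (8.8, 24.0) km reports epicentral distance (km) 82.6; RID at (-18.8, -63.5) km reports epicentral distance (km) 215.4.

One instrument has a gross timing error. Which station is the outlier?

RID

Solve using three stations at a time. Using HUMO, BDM, PAS (subtract circle equations pairwise → linear system) gives (x, y) ≈ (48.1, 96.8).
Distances from that point to each station vs reported:
  HUMO: calculated 115.6 vs reported 115.5 → residual 0.1 km
  BDM: calculated 166.3 vs reported 166.2 → residual 0.1 km
  PAS: calculated 82.8 vs reported 82.6 → residual 0.2 km
  RID: calculated 173.7 vs reported 215.4 → residual 41.7 km
HUMO, BDM, PAS are mutually consistent (residuals ≈ 0); RID is off by 41.7 km.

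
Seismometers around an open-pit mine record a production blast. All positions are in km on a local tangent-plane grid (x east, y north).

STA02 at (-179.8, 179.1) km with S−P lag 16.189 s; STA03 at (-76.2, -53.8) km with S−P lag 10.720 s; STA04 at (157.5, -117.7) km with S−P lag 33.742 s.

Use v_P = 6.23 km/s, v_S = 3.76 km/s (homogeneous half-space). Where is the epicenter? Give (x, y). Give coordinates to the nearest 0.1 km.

-122.9 km east, 36.5 km north

Distance from S−P lag: d = Δt · v_P v_S / (v_P − v_S) = Δt · (6.23·3.76)/(6.23−3.76) ≈ 9.4837·Δt.
So d_STA02 = 153.53, d_STA03 = 101.67, d_STA04 = 320.00 km.
Circle about each station: (x + 179.8)² + (y − 179.1)² = 153.53²; (x + 76.2)² + (y + 53.8)² = 101.67²; (x − 157.5)² + (y + 117.7)² = 320.00².
Subtracting pairs of circle equations eliminates x²+y² and gives linear equations (the radical axes):
207.2 x − 465.8 y = -42469.30
674.6 x − 593.6 y = -104573.85
Solving the 2×2 system: x ≈ -122.9, y ≈ 36.5 km.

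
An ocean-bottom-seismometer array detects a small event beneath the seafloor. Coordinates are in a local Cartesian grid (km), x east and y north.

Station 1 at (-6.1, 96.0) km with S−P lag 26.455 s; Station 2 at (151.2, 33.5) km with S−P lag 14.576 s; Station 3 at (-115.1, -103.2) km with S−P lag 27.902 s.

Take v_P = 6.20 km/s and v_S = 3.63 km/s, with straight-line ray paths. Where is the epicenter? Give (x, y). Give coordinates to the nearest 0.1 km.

Distance from S−P lag: d = Δt · v_P v_S / (v_P − v_S) = Δt · (6.20·3.63)/(6.20−3.63) ≈ 8.7572·Δt.
So d_Station 1 = 231.67, d_Station 2 = 127.64, d_Station 3 = 244.34 km.
Circle about each station: (x + 6.1)² + (y − 96.0)² = 231.67²; (x − 151.2)² + (y − 33.5)² = 127.64²; (x + 115.1)² + (y + 103.2)² = 244.34².
Subtracting the Station 1 equation from the Station 2 and Station 3 equations removes the quadratic terms:
314.6 x − 125.0 y = 52109.50
-218.0 x − 398.4 y = 8613.99
Solving the 2×2 system: x ≈ 129.0, y ≈ -92.2 km.

x ≈ 129.0 km, y ≈ -92.2 km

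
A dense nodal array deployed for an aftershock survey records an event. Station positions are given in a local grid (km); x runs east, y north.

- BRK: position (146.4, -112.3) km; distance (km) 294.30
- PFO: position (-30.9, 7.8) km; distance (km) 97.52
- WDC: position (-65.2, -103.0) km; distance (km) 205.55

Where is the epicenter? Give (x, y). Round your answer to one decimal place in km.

-55.0 km east, 102.3 km north

Circle about each station: (x − 146.4)² + (y + 112.3)² = 294.30²; (x + 30.9)² + (y − 7.8)² = 97.52²; (x + 65.2)² + (y + 103.0)² = 205.55².
Subtracting pairs of circle equations eliminates x²+y² and gives linear equations (the radical axes):
-354.6 x + 240.2 y = 44073.74
-423.2 x + 18.6 y = 25177.48
Solving the 2×2 system: x ≈ -55.0, y ≈ 102.3 km.
Check against BRK (with the unrounded x, y): √((x − 146.4)²+(y + 112.3)²) = 294.30 ≈ 294.30 km. ✓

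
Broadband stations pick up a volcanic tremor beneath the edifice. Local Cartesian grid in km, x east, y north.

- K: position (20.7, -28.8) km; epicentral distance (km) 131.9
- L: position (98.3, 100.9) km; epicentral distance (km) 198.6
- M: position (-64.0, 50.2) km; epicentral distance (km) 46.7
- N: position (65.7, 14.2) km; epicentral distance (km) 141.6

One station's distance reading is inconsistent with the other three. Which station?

Solve using three stations at a time. Using L, M, N (subtract circle equations pairwise → linear system) gives (x, y) ≈ (-75.6, 5.0).
Distances from that point to each station vs reported:
  K: calculated 102.0 vs reported 131.9 → residual 29.9 km
  L: calculated 198.6 vs reported 198.6 → residual 0.0 km
  M: calculated 46.7 vs reported 46.7 → residual 0.0 km
  N: calculated 141.6 vs reported 141.6 → residual 0.0 km
L, M, N are mutually consistent (residuals ≈ 0); K is off by 29.9 km.

K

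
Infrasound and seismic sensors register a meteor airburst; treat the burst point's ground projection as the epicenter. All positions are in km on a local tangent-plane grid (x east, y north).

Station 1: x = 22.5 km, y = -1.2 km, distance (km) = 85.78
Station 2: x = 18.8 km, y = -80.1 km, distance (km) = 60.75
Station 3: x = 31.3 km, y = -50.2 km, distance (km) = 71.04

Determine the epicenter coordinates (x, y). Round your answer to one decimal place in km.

x ≈ -38.9 km, y ≈ -61.1 km

Circle about each station: (x − 22.5)² + (y + 1.2)² = 85.78²; (x − 18.8)² + (y + 80.1)² = 60.75²; (x − 31.3)² + (y + 50.2)² = 71.04².
Subtracting the Station 1 equation from the Station 2 and Station 3 equations removes the quadratic terms:
-7.4 x − 157.8 y = 9929.41
17.6 x − 98.0 y = 5303.57
Solving the 2×2 system: x ≈ -38.9, y ≈ -61.1 km.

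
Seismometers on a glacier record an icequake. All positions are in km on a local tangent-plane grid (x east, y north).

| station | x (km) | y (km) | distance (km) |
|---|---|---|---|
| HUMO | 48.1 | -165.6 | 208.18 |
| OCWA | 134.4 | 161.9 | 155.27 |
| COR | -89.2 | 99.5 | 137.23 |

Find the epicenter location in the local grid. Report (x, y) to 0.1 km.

(35.5, 42.2)

Circle about each station: (x − 48.1)² + (y + 165.6)² = 208.18²; (x − 134.4)² + (y − 161.9)² = 155.27²; (x + 89.2)² + (y − 99.5)² = 137.23².
Subtracting pairs of circle equations eliminates x²+y² and gives linear equations (the radical axes):
172.6 x + 655.0 y = 33768.14
-274.6 x + 530.2 y = 12626.76
Solving the 2×2 system: x ≈ 35.5, y ≈ 42.2 km.
Check against HUMO (with the unrounded x, y): √((x − 48.1)²+(y + 165.6)²) = 208.18 ≈ 208.18 km. ✓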